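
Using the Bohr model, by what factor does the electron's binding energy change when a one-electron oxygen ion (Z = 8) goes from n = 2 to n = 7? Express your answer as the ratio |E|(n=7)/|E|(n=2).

|E| ∝ Z^2 · n^-2; with Z fixed, |E| ∝ n^-2.
|E|(n=7)/|E|(n=2) = (7/2)^-2 = 4/49

4/49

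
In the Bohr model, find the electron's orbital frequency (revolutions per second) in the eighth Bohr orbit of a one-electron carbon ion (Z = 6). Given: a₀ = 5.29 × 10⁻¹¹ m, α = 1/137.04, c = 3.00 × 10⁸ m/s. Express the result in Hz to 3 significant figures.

4.63 × 10¹⁴ Hz

r = n²a₀/Z = 5.64 × 10⁻¹⁰ m, v = Zαc/n = 1.64 × 10⁶ m/s
f = v/(2πr) = 4.63 × 10¹⁴ Hz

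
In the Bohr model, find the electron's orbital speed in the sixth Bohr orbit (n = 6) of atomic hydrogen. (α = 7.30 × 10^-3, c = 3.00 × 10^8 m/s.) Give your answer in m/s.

v_n = Zαc/n = 1 × 0.00730 × 3.00 × 10^8 / 6
    = 3.65 × 10^5 m/s

3.65 × 10^5 m/s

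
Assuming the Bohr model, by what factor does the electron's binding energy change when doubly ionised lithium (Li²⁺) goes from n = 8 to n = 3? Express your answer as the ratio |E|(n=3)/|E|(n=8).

|E| ∝ Z^2 · n^-2; with Z fixed, |E| ∝ n^-2.
|E|(n=3)/|E|(n=8) = (3/8)^-2 = 64/9

64/9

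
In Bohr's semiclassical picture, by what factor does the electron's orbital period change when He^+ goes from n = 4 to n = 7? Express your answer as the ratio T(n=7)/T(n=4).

T ∝ Z^-2 · n^3; with Z fixed, T ∝ n^3.
T(n=7)/T(n=4) = (7/4)^3 = 343/64

343/64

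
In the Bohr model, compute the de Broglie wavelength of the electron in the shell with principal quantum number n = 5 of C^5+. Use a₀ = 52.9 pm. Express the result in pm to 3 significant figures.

The Bohr quantisation condition is nλ = 2πr_n.
r_n = n²a₀/Z = 220 pm
λ = 2πr_n/n = 2π·220/5 = 277 pm

277 pm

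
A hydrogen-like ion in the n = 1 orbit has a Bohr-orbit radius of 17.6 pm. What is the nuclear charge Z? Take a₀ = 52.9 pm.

3

r_n = n²a₀/Z ⇒ Z = n²a₀/r = 1² × 52.9 / 17.6 ≈ 3.01
Z = 3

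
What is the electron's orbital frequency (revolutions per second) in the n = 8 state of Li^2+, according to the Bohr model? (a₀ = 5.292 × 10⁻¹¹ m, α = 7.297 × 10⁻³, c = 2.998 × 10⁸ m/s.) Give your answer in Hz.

r = n²a₀/Z = 1.129 × 10⁻⁹ m, v = Zαc/n = 8.204 × 10⁵ m/s
f = v/(2πr) = 1.157 × 10¹⁴ Hz

1.157 × 10¹⁴ Hz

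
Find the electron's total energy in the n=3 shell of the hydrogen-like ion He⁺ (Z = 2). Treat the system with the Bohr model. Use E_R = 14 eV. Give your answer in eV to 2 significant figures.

E_n = −E_R·Z²/n² = −14 × 2²/3² = -6.2 eV

-6.2 eV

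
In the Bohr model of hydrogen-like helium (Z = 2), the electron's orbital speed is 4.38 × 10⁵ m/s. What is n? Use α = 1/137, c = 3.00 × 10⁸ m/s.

v_n = Zαc/n ⇒ n = Zαc/v = 2 × 0.00730 × 3.00 × 10⁸ / 4.38 × 10⁵ ≈ 10.00
n = 10

10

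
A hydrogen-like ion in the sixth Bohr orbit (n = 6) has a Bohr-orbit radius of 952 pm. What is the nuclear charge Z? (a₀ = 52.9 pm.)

r_n = n²a₀/Z ⇒ Z = n²a₀/r = 6² × 52.9 / 952 ≈ 2.00
Z = 2

2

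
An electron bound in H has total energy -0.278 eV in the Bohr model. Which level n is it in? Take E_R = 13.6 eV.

7

E_n = −E_R Z²/n² ⇒ n² = E_R Z²/(−E_n) = 13.6 × 1² / 0.278 ≈ 48.92
n = 7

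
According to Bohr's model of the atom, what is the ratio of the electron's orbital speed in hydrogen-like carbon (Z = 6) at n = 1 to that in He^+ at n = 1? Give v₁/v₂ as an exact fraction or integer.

3

v ∝ Z^1 · n^-1
v₁/v₂ = (6/2)^1 · (1/1)^-1 = 3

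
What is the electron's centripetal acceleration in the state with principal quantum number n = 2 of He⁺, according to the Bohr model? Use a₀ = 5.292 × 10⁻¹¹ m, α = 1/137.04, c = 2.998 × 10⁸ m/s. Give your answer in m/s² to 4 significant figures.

r = n²a₀/Z = 1.058 × 10⁻¹⁰ m, v = Zαc/n = 2.188 × 10⁶ m/s
a = v²/r = (2.188 × 10⁶)² / 1.058 × 10⁻¹⁰ = 4.522 × 10²² m/s²

4.522 × 10²² m/s²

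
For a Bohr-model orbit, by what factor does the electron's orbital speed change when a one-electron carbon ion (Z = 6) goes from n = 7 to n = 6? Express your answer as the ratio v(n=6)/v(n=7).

v ∝ Z^1 · n^-1; with Z fixed, v ∝ n^-1.
v(n=6)/v(n=7) = (6/7)^-1 = 7/6

7/6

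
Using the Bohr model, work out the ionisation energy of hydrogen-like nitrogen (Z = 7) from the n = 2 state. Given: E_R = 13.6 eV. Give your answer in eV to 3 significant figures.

167 eV

E_n = −E_R·Z²/n² = −13.6 × 7²/2² eV = -167 eV
Ionisation energy = −E_n = 167 eV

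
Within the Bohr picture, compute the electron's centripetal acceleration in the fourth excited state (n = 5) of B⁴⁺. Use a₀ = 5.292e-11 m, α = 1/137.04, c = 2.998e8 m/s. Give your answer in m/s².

1.809e22 m/s²

r = n²a₀/Z = 2.646e-10 m, v = Zαc/n = 2.188e6 m/s
a = v²/r = (2.188e6)² / 2.646e-10 = 1.809e22 m/s²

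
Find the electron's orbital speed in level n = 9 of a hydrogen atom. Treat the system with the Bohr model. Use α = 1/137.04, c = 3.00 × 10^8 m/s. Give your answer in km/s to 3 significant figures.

v_n = Zαc/n = 1 × 0.00730 × 3.00 × 10^8 / 9
    = 243 km/s

243 km/s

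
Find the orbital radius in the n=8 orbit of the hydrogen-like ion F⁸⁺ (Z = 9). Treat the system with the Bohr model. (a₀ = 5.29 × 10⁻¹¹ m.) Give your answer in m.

r_n = n²a₀/Z = 8² × 5.29 × 10⁻¹¹ / 9
    = 64 × 5.29 × 10⁻¹¹ / 9 = 3.76 × 10⁻¹⁰ m

3.76 × 10⁻¹⁰ m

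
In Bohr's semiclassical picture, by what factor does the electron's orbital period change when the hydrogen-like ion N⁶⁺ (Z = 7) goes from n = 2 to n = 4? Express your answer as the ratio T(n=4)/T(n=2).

8

T ∝ Z^-2 · n^3; with Z fixed, T ∝ n^3.
T(n=4)/T(n=2) = (4/2)^3 = 8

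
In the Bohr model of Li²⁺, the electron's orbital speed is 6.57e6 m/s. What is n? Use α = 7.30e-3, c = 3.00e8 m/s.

v_n = Zαc/n ⇒ n = Zαc/v = 3 × 0.00730 × 3.00e8 / 6.57e6 ≈ 1.00
n = 1

1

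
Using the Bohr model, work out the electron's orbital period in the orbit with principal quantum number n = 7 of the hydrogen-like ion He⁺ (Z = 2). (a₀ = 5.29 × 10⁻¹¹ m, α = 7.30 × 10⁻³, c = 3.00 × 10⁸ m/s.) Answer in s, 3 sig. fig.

1.30 × 10⁻¹⁴ s

r = n²a₀/Z = 7²·5.29 × 10⁻¹¹/2 = 1.30 × 10⁻⁹ m
v = Zαc/n = 2·0.00730·3.00 × 10⁸/7 = 6.26 × 10⁵ m/s
T = 2πr/v = 1.30 × 10⁻¹⁴ s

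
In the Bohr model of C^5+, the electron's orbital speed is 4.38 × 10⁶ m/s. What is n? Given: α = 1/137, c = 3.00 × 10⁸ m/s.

3

v_n = Zαc/n ⇒ n = Zαc/v = 6 × 0.00730 × 3.00 × 10⁸ / 4.38 × 10⁶ ≈ 3.00
n = 3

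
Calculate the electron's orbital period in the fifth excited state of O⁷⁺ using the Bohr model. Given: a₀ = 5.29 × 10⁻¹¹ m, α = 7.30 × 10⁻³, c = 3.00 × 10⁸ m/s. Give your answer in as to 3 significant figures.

512 as

r = n²a₀/Z = 6²·5.29 × 10⁻¹¹/8 = 2.38 × 10⁻¹⁰ m
v = Zαc/n = 8·0.00730·3.00 × 10⁸/6 = 2.92 × 10⁶ m/s
T = 2πr/v = 5.12 × 10⁻¹⁶ s = 512 as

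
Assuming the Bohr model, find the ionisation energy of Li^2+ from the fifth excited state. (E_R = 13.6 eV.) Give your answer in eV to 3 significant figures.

E_n = −E_R·Z²/n² = −13.6 × 3²/6² eV = -3.40 eV
Ionisation energy = −E_n = 3.40 eV

3.40 eV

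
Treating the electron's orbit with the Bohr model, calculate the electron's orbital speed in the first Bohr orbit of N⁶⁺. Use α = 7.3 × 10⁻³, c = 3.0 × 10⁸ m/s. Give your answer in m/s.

1.5 × 10⁷ m/s

v_n = Zαc/n = 7 × 0.0073 × 3.0 × 10⁸ / 1
    = 1.5 × 10⁷ m/s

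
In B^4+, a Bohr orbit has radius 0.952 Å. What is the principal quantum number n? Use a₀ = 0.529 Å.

r_n = n²a₀/Z ⇒ n² = rZ/a₀ = 0.952 × 5 / 0.529 ≈ 9.00
n = 3

3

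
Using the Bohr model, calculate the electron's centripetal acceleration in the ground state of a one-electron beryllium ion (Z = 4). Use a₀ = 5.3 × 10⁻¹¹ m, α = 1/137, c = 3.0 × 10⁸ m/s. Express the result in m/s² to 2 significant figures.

r = n²a₀/Z = 1.3 × 10⁻¹¹ m, v = Zαc/n = 8.8 × 10⁶ m/s
a = v²/r = (8.8 × 10⁶)² / 1.3 × 10⁻¹¹ = 5.8 × 10²⁴ m/s²

5.8 × 10²⁴ m/s²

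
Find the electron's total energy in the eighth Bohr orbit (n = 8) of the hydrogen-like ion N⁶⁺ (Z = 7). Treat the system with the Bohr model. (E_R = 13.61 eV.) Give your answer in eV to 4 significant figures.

-10.42 eV

E_n = −E_R·Z²/n² = −13.61 × 7²/8² = -10.42 eV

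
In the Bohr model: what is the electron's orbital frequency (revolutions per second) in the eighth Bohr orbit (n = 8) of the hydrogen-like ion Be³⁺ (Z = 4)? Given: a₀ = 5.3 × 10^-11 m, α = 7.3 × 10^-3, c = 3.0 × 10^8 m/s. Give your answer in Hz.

r = n²a₀/Z = 8.5 × 10^-10 m, v = Zαc/n = 1.1 × 10^6 m/s
f = v/(2πr) = 2.1 × 10^14 Hz

2.1 × 10^14 Hz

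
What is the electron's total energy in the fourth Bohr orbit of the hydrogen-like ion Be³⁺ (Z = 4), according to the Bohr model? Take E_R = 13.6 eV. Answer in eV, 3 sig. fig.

E_n = −E_R·Z²/n² = −13.6 × 4²/4² = -13.6 eV

-13.6 eV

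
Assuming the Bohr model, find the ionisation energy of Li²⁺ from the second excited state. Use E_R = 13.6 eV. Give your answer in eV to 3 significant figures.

E_n = −E_R·Z²/n² = −13.6 × 3²/3² eV = -13.6 eV
Ionisation energy = −E_n = 13.6 eV

13.6 eV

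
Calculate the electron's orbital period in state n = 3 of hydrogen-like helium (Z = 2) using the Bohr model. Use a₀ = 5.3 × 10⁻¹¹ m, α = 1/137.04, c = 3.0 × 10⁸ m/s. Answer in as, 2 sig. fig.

r = n²a₀/Z = 3²·5.3 × 10⁻¹¹/2 = 2.4 × 10⁻¹⁰ m
v = Zαc/n = 2·0.0073·3.0 × 10⁸/3 = 1.5 × 10⁶ m/s
T = 2πr/v = 1.0 × 10⁻¹⁵ s = 1000 as

1000 as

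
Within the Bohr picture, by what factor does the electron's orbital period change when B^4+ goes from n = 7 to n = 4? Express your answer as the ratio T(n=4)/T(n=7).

64/343

T ∝ Z^-2 · n^3; with Z fixed, T ∝ n^3.
T(n=4)/T(n=7) = (4/7)^3 = 64/343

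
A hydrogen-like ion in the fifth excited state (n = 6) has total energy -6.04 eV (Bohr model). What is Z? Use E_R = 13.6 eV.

4

E_n = −E_R Z²/n² ⇒ Z² = −E_n n²/E_R = 6.04 × 6² / 13.6 ≈ 15.99
Z = 4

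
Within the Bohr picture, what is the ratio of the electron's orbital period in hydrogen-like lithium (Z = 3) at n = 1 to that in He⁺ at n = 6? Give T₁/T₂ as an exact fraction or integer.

1/486

T ∝ Z^-2 · n^3
T₁/T₂ = (3/2)^-2 · (1/6)^3 = 1/486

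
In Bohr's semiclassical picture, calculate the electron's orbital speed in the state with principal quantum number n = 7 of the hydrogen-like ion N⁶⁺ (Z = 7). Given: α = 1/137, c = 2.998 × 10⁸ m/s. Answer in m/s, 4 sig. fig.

2.188 × 10⁶ m/s

v_n = Zαc/n = 7 × 0.007299 × 2.998 × 10⁸ / 7
    = 2.188 × 10⁶ m/s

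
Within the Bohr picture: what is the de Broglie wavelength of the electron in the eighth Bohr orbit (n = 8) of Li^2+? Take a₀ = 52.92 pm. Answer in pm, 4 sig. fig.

886.7 pm

The Bohr quantisation condition is nλ = 2πr_n.
r_n = n²a₀/Z = 1129 pm
λ = 2πr_n/n = 2π·1129/8 = 886.7 pm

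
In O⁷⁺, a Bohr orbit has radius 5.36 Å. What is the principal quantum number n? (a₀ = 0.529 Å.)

r_n = n²a₀/Z ⇒ n² = rZ/a₀ = 5.36 × 8 / 0.529 ≈ 81.06
n = 9

9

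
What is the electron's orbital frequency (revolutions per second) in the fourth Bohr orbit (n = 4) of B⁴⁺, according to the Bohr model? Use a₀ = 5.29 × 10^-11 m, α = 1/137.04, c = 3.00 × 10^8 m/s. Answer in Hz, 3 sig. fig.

2.57 × 10^15 Hz

r = n²a₀/Z = 1.69 × 10^-10 m, v = Zαc/n = 2.74 × 10^6 m/s
f = v/(2πr) = 2.57 × 10^15 Hz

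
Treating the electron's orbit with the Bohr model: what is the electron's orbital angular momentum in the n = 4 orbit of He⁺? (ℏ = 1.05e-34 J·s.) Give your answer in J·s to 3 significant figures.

4.20e-34 J·s

L_n = nℏ = 4 × 1.05e-34 = 4.20e-34 J·s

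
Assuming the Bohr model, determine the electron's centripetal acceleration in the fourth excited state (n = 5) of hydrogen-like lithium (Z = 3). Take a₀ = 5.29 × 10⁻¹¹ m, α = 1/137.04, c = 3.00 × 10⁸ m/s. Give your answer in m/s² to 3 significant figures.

r = n²a₀/Z = 4.41 × 10⁻¹⁰ m, v = Zαc/n = 1.31 × 10⁶ m/s
a = v²/r = (1.31 × 10⁶)² / 4.41 × 10⁻¹⁰ = 3.91 × 10²¹ m/s²

3.91 × 10²¹ m/s²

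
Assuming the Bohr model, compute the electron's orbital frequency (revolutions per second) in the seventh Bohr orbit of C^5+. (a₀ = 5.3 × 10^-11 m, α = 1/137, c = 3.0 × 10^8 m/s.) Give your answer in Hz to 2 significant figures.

r = n²a₀/Z = 4.3 × 10^-10 m, v = Zαc/n = 1.9 × 10^6 m/s
f = v/(2πr) = 6.9 × 10^14 Hz

6.9 × 10^14 Hz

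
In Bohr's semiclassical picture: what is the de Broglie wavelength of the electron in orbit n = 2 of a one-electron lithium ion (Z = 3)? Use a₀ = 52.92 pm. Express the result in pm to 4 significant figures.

The Bohr quantisation condition is nλ = 2πr_n.
r_n = n²a₀/Z = 70.56 pm
λ = 2πr_n/n = 2π·70.56/2 = 221.7 pm

221.7 pm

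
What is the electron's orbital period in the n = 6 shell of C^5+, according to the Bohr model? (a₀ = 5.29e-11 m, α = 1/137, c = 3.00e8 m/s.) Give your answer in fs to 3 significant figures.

0.911 fs

r = n²a₀/Z = 6²·5.29e-11/6 = 3.17e-10 m
v = Zαc/n = 6·0.00730·3.00e8/6 = 2.19e6 m/s
T = 2πr/v = 9.11e-16 s = 0.911 fs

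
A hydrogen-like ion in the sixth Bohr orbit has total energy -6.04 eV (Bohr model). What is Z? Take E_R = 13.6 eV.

E_n = −E_R Z²/n² ⇒ Z² = −E_n n²/E_R = 6.04 × 6² / 13.6 ≈ 15.99
Z = 4

4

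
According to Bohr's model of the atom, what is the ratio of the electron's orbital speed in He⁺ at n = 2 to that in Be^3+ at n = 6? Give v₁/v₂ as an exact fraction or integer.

3/2

v ∝ Z^1 · n^-1
v₁/v₂ = (2/4)^1 · (2/6)^-1 = 3/2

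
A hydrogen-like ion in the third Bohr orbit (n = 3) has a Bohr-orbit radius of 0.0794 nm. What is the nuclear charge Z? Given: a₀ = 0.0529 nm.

6

r_n = n²a₀/Z ⇒ Z = n²a₀/r = 3² × 0.0529 / 0.0794 ≈ 6.00
Z = 6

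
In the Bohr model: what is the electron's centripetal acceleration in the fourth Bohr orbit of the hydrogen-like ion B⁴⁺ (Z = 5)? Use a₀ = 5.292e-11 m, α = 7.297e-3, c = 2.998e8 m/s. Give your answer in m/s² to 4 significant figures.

4.416e22 m/s²

r = n²a₀/Z = 1.693e-10 m, v = Zαc/n = 2.735e6 m/s
a = v²/r = (2.735e6)² / 1.693e-10 = 4.416e22 m/s²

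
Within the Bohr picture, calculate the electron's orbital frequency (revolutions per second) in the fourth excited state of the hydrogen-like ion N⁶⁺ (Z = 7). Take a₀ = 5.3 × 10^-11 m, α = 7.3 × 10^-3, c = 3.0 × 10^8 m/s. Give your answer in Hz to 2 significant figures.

r = n²a₀/Z = 1.9 × 10^-10 m, v = Zαc/n = 3.1 × 10^6 m/s
f = v/(2πr) = 2.6 × 10^15 Hz

2.6 × 10^15 Hz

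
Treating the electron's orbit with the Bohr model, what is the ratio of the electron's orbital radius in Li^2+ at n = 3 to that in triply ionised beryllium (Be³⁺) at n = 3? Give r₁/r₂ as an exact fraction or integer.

4/3

r ∝ Z^-1 · n^2
r₁/r₂ = (3/4)^-1 · (3/3)^2 = 4/3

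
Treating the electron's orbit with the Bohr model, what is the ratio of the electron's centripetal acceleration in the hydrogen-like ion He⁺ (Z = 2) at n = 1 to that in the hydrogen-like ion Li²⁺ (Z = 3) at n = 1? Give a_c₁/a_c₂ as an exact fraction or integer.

a_c ∝ Z^3 · n^-4
a_c₁/a_c₂ = (2/3)^3 · (1/1)^-4 = 8/27

8/27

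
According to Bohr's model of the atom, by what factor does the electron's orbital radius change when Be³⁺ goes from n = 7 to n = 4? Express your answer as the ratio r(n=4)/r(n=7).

r ∝ Z^-1 · n^2; with Z fixed, r ∝ n^2.
r(n=4)/r(n=7) = (4/7)^2 = 16/49

16/49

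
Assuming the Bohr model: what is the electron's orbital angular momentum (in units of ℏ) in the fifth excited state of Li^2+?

L_n = nℏ, so L/ℏ = n = 6.

6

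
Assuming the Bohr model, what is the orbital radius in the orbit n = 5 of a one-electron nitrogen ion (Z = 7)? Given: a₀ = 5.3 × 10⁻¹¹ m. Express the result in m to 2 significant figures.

r_n = n²a₀/Z = 5² × 5.3 × 10⁻¹¹ / 7
    = 25 × 5.3 × 10⁻¹¹ / 7 = 1.9 × 10⁻¹⁰ m

1.9 × 10⁻¹⁰ m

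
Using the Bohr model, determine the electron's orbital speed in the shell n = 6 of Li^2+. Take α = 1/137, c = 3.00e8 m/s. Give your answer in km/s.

1090 km/s

v_n = Zαc/n = 3 × 0.00730 × 3.00e8 / 6
    = 1090 km/s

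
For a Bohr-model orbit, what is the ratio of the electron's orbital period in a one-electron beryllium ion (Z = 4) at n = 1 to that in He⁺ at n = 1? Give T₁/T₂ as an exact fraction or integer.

T ∝ Z^-2 · n^3
T₁/T₂ = (4/2)^-2 · (1/1)^3 = 1/4

1/4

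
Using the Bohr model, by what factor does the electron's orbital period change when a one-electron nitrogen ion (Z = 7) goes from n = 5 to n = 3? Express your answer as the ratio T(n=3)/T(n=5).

T ∝ Z^-2 · n^3; with Z fixed, T ∝ n^3.
T(n=3)/T(n=5) = (3/5)^3 = 27/125

27/125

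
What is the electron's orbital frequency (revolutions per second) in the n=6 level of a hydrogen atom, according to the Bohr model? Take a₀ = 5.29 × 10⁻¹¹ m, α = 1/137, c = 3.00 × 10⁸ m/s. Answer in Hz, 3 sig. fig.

3.05 × 10¹³ Hz

r = n²a₀/Z = 1.90 × 10⁻⁹ m, v = Zαc/n = 3.65 × 10⁵ m/s
f = v/(2πr) = 3.05 × 10¹³ Hz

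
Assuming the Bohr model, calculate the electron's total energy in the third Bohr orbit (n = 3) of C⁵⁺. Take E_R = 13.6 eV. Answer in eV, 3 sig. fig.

-54.4 eV

E_n = −E_R·Z²/n² = −13.6 × 6²/3² = -54.4 eV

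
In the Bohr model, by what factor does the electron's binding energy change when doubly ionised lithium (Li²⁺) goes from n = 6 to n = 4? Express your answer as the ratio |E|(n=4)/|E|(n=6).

|E| ∝ Z^2 · n^-2; with Z fixed, |E| ∝ n^-2.
|E|(n=4)/|E|(n=6) = (4/6)^-2 = 9/4

9/4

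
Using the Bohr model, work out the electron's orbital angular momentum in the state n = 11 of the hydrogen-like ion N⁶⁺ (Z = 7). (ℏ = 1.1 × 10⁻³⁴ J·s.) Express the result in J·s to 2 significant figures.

L_n = nℏ = 11 × 1.1 × 10⁻³⁴ = 1.2 × 10⁻³³ J·s

1.2 × 10⁻³³ J·s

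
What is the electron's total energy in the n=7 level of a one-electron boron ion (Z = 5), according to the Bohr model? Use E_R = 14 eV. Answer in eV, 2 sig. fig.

-7.1 eV

E_n = −E_R·Z²/n² = −14 × 5²/7² = -7.1 eV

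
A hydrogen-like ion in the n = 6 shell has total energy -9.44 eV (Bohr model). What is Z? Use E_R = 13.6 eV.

5

E_n = −E_R Z²/n² ⇒ Z² = −E_n n²/E_R = 9.44 × 6² / 13.6 ≈ 24.99
Z = 5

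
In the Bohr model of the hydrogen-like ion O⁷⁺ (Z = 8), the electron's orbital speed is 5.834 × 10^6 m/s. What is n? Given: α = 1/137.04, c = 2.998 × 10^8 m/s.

3

v_n = Zαc/n ⇒ n = Zαc/v = 8 × 0.007297 × 2.998 × 10^8 / 5.834 × 10^6 ≈ 3.00
n = 3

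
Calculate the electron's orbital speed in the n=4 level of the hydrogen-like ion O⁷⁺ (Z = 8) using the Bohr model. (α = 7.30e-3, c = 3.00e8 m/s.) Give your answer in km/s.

v_n = Zαc/n = 8 × 0.00730 × 3.00e8 / 4
    = 4380 km/s

4380 km/s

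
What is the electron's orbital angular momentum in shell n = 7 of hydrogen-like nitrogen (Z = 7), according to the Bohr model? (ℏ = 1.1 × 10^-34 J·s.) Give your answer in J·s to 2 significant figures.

7.7 × 10^-34 J·s

L_n = nℏ = 7 × 1.1 × 10^-34 = 7.7 × 10^-34 J·s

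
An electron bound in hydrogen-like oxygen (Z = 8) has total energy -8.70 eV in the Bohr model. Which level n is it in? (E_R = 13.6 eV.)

E_n = −E_R Z²/n² ⇒ n² = E_R Z²/(−E_n) = 13.6 × 8² / 8.70 ≈ 100.05
n = 10

10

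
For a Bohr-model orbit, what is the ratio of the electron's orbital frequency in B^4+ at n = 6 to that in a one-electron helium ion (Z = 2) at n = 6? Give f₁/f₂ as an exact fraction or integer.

25/4

f ∝ Z^2 · n^-3
f₁/f₂ = (5/2)^2 · (6/6)^-3 = 25/4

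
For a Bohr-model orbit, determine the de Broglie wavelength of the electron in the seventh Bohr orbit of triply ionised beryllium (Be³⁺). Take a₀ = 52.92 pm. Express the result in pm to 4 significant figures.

The Bohr quantisation condition is nλ = 2πr_n.
r_n = n²a₀/Z = 648.3 pm
λ = 2πr_n/n = 2π·648.3/7 = 581.9 pm

581.9 pm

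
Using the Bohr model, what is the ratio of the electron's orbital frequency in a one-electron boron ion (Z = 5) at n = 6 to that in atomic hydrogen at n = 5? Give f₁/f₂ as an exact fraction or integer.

f ∝ Z^2 · n^-3
f₁/f₂ = (5/1)^2 · (6/5)^-3 = 3125/216

3125/216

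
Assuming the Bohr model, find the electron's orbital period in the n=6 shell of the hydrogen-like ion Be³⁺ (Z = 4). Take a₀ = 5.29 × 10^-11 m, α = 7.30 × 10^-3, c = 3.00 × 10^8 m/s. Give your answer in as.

2050 as

r = n²a₀/Z = 6²·5.29 × 10^-11/4 = 4.76 × 10^-10 m
v = Zαc/n = 4·0.00730·3.00 × 10^8/6 = 1.46 × 10^6 m/s
T = 2πr/v = 2.05 × 10^-15 s = 2050 as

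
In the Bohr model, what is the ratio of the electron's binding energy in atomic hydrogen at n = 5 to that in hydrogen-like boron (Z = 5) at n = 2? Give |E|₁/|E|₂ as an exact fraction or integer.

|E| ∝ Z^2 · n^-2
|E|₁/|E|₂ = (1/5)^2 · (5/2)^-2 = 4/625

4/625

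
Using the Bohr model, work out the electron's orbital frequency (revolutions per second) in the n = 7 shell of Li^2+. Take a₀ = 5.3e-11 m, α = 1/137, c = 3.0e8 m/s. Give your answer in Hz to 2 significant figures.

r = n²a₀/Z = 8.7e-10 m, v = Zαc/n = 9.4e5 m/s
f = v/(2πr) = 1.7e14 Hz

1.7e14 Hz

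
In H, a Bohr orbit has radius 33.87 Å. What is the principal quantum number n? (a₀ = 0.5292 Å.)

8

r_n = n²a₀/Z ⇒ n² = rZ/a₀ = 33.87 × 1 / 0.5292 ≈ 64.00
n = 8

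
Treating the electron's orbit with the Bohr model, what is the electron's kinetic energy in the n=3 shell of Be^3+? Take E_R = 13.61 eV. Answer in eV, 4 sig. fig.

24.20 eV

For a Coulomb orbit the virial theorem gives K = −E_n.
E_n = −E_R·Z²/n², so K = E_R·Z²/n² = 13.61 × 4²/3² = 24.20 eV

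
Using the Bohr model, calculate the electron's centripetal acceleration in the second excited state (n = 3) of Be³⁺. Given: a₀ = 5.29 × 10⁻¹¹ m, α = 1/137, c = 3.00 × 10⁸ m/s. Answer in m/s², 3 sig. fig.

r = n²a₀/Z = 1.19 × 10⁻¹⁰ m, v = Zαc/n = 2.92 × 10⁶ m/s
a = v²/r = (2.92 × 10⁶)² / 1.19 × 10⁻¹⁰ = 7.16 × 10²² m/s²

7.16 × 10²² m/s²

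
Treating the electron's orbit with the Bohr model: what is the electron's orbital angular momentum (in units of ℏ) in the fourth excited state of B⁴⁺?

5

L_n = nℏ, so L/ℏ = n = 5.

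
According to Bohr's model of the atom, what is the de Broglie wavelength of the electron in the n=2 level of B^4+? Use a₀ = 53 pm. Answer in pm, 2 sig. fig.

The Bohr quantisation condition is nλ = 2πr_n.
r_n = n²a₀/Z = 42 pm
λ = 2πr_n/n = 2π·42/2 = 130 pm

130 pm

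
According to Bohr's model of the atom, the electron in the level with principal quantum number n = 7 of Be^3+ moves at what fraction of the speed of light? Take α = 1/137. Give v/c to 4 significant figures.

0.004171

v_n = Zαc/n, so v/c = Zα/n = 4 × 0.007299 / 7 = 0.004171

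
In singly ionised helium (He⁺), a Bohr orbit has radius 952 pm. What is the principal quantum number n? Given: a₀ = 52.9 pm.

6

r_n = n²a₀/Z ⇒ n² = rZ/a₀ = 952 × 2 / 52.9 ≈ 35.99
n = 6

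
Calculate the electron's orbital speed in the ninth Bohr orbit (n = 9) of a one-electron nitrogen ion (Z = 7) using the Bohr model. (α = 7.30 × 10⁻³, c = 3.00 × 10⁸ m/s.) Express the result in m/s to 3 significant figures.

v_n = Zαc/n = 7 × 0.00730 × 3.00 × 10⁸ / 9
    = 1.70 × 10⁶ m/s

1.70 × 10⁶ m/s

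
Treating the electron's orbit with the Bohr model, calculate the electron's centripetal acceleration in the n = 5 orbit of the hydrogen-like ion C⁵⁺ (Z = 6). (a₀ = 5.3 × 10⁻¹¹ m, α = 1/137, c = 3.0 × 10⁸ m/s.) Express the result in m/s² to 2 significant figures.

3.1 × 10²² m/s²

r = n²a₀/Z = 2.2 × 10⁻¹⁰ m, v = Zαc/n = 2.6 × 10⁶ m/s
a = v²/r = (2.6 × 10⁶)² / 2.2 × 10⁻¹⁰ = 3.1 × 10²² m/s²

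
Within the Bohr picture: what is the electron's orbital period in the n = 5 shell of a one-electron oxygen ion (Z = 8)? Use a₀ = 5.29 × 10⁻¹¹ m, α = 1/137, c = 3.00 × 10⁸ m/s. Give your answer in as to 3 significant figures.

r = n²a₀/Z = 5²·5.29 × 10⁻¹¹/8 = 1.65 × 10⁻¹⁰ m
v = Zαc/n = 8·0.00730·3.00 × 10⁸/5 = 3.50 × 10⁶ m/s
T = 2πr/v = 2.96 × 10⁻¹⁶ s = 296 as

296 as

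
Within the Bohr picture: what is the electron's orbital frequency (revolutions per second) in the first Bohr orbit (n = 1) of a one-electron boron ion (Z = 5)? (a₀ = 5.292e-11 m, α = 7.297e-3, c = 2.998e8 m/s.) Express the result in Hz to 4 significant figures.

r = n²a₀/Z = 1.058e-11 m, v = Zαc/n = 1.094e7 m/s
f = v/(2πr) = 1.645e17 Hz

1.645e17 Hz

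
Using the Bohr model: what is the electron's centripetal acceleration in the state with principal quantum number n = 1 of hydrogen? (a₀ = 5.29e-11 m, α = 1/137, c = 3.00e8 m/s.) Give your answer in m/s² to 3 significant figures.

r = n²a₀/Z = 5.29e-11 m, v = Zαc/n = 2.19e6 m/s
a = v²/r = (2.19e6)² / 5.29e-11 = 9.06e22 m/s²

9.06e22 m/s²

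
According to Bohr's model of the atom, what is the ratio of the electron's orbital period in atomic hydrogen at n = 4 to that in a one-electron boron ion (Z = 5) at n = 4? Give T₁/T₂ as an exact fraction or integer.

T ∝ Z^-2 · n^3
T₁/T₂ = (1/5)^-2 · (4/4)^3 = 25

25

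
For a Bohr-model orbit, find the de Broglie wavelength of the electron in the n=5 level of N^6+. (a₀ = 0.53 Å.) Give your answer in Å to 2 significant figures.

The Bohr quantisation condition is nλ = 2πr_n.
r_n = n²a₀/Z = 1.9 Å
λ = 2πr_n/n = 2π·1.9/5 = 2.4 Å

2.4 Å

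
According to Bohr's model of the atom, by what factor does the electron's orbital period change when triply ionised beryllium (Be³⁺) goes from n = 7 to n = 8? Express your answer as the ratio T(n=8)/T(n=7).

T ∝ Z^-2 · n^3; with Z fixed, T ∝ n^3.
T(n=8)/T(n=7) = (8/7)^3 = 512/343

512/343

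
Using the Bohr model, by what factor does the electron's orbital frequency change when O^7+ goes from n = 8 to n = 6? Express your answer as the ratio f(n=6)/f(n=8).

f ∝ Z^2 · n^-3; with Z fixed, f ∝ n^-3.
f(n=6)/f(n=8) = (6/8)^-3 = 64/27

64/27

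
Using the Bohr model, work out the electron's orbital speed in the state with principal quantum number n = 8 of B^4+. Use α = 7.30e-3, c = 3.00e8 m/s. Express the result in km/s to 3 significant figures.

1370 km/s

v_n = Zαc/n = 5 × 0.00730 × 3.00e8 / 8
    = 1370 km/s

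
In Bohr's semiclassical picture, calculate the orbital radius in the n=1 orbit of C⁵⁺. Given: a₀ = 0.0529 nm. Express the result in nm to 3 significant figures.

0.00882 nm

r_n = n²a₀/Z = 1² × 0.0529 / 6
    = 1 × 0.0529 / 6 = 0.00882 nm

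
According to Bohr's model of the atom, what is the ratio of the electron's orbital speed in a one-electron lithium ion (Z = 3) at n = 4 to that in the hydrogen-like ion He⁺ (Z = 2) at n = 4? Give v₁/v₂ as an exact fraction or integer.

v ∝ Z^1 · n^-1
v₁/v₂ = (3/2)^1 · (4/4)^-1 = 3/2

3/2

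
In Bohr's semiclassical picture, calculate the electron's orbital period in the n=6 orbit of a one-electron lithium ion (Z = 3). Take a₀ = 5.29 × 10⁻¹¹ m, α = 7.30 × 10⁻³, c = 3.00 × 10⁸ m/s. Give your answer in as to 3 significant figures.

r = n²a₀/Z = 6²·5.29 × 10⁻¹¹/3 = 6.35 × 10⁻¹⁰ m
v = Zαc/n = 3·0.00730·3.00 × 10⁸/6 = 1.09 × 10⁶ m/s
T = 2πr/v = 3.64 × 10⁻¹⁵ s = 3640 as

3640 as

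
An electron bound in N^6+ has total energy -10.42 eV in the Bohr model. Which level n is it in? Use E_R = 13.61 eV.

E_n = −E_R Z²/n² ⇒ n² = E_R Z²/(−E_n) = 13.61 × 7² / 10.42 ≈ 64.00
n = 8

8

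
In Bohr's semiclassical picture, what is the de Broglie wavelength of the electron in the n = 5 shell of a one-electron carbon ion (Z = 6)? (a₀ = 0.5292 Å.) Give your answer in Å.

The Bohr quantisation condition is nλ = 2πr_n.
r_n = n²a₀/Z = 2.205 Å
λ = 2πr_n/n = 2π·2.205/5 = 2.771 Å

2.771 Å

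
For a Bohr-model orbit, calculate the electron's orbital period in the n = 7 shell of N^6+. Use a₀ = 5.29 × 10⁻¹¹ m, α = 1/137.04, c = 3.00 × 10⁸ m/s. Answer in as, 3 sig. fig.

r = n²a₀/Z = 7²·5.29 × 10⁻¹¹/7 = 3.70 × 10⁻¹⁰ m
v = Zαc/n = 7·0.00730·3.00 × 10⁸/7 = 2.19 × 10⁶ m/s
T = 2πr/v = 1.06 × 10⁻¹⁵ s = 1060 as

1060 as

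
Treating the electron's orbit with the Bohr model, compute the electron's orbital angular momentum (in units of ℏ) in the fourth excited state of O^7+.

5

L_n = nℏ, so L/ℏ = n = 5.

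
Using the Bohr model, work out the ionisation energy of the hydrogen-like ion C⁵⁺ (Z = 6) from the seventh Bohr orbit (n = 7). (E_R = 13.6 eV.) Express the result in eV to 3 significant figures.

E_n = −E_R·Z²/n² = −13.6 × 6²/7² eV = -9.99 eV
Ionisation energy = −E_n = 9.99 eV

9.99 eV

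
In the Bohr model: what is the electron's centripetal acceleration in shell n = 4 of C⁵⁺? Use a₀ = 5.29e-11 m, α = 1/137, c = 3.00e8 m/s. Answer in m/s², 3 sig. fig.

7.65e22 m/s²

r = n²a₀/Z = 1.41e-10 m, v = Zαc/n = 3.28e6 m/s
a = v²/r = (3.28e6)² / 1.41e-10 = 7.65e22 m/s²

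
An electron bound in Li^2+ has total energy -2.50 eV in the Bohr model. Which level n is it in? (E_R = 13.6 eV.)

E_n = −E_R Z²/n² ⇒ n² = E_R Z²/(−E_n) = 13.6 × 3² / 2.50 ≈ 48.96
n = 7

7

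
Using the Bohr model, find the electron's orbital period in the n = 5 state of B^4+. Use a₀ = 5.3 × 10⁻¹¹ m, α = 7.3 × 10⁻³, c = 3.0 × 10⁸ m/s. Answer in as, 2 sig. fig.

r = n²a₀/Z = 5²·5.3 × 10⁻¹¹/5 = 2.6 × 10⁻¹⁰ m
v = Zαc/n = 5·0.0073·3.0 × 10⁸/5 = 2.2 × 10⁶ m/s
T = 2πr/v = 7.6 × 10⁻¹⁶ s = 760 as

760 as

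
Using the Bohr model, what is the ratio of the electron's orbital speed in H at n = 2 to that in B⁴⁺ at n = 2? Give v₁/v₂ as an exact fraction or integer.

1/5

v ∝ Z^1 · n^-1
v₁/v₂ = (1/5)^1 · (2/2)^-1 = 1/5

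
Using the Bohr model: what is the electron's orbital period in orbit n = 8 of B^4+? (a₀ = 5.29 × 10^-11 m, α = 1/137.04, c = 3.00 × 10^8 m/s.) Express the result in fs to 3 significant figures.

3.11 fs

r = n²a₀/Z = 8²·5.29 × 10^-11/5 = 6.77 × 10^-10 m
v = Zαc/n = 5·0.00730·3.00 × 10^8/8 = 1.37 × 10^6 m/s
T = 2πr/v = 3.11 × 10^-15 s = 3.11 fs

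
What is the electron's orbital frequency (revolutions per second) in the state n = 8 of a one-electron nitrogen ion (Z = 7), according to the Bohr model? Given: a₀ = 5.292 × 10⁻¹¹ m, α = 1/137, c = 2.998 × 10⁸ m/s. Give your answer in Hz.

6.299 × 10¹⁴ Hz

r = n²a₀/Z = 4.838 × 10⁻¹⁰ m, v = Zαc/n = 1.915 × 10⁶ m/s
f = v/(2πr) = 6.299 × 10¹⁴ Hz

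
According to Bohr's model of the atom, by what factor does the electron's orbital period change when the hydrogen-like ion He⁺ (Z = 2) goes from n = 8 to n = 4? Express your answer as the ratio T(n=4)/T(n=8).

1/8

T ∝ Z^-2 · n^3; with Z fixed, T ∝ n^3.
T(n=4)/T(n=8) = (4/8)^3 = 1/8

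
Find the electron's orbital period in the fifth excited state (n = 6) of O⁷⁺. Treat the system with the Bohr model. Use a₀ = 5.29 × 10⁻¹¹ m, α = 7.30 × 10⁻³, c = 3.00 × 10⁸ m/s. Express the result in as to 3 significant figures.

512 as

r = n²a₀/Z = 6²·5.29 × 10⁻¹¹/8 = 2.38 × 10⁻¹⁰ m
v = Zαc/n = 8·0.00730·3.00 × 10⁸/6 = 2.92 × 10⁶ m/s
T = 2πr/v = 5.12 × 10⁻¹⁶ s = 512 as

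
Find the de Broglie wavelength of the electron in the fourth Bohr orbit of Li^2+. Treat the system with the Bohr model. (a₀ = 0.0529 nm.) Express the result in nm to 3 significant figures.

0.443 nm

The Bohr quantisation condition is nλ = 2πr_n.
r_n = n²a₀/Z = 0.282 nm
λ = 2πr_n/n = 2π·0.282/4 = 0.443 nm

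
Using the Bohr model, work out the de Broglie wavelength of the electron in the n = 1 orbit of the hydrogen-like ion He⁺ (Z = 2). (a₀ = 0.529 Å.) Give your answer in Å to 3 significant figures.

1.66 Å

The Bohr quantisation condition is nλ = 2πr_n.
r_n = n²a₀/Z = 0.265 Å
λ = 2πr_n/n = 2π·0.265/1 = 1.66 Å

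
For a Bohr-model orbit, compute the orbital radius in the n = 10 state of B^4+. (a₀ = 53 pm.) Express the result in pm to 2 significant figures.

1100 pm

r_n = n²a₀/Z = 10² × 53 / 5
    = 100 × 53 / 5 = 1100 pm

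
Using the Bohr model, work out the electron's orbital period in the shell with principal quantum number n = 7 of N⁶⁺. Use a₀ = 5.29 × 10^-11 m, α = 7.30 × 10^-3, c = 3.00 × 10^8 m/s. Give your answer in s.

r = n²a₀/Z = 7²·5.29 × 10^-11/7 = 3.70 × 10^-10 m
v = Zαc/n = 7·0.00730·3.00 × 10^8/7 = 2.19 × 10^6 m/s
T = 2πr/v = 1.06 × 10^-15 s

1.06 × 10^-15 s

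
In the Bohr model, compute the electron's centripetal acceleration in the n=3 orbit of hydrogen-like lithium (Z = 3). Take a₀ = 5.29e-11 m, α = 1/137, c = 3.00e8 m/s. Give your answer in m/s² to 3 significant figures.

3.02e22 m/s²

r = n²a₀/Z = 1.59e-10 m, v = Zαc/n = 2.19e6 m/s
a = v²/r = (2.19e6)² / 1.59e-10 = 3.02e22 m/s²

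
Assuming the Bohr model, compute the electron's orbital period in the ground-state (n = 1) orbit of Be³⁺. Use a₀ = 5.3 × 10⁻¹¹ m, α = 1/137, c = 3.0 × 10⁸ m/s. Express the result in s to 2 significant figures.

r = n²a₀/Z = 1²·5.3 × 10⁻¹¹/4 = 1.3 × 10⁻¹¹ m
v = Zαc/n = 4·0.0073·3.0 × 10⁸/1 = 8.8 × 10⁶ m/s
T = 2πr/v = 9.5 × 10⁻¹⁸ s

9.5 × 10⁻¹⁸ s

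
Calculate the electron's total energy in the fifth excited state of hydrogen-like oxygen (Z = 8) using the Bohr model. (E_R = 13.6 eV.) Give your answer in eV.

-24.2 eV

E_n = −E_R·Z²/n² = −13.6 × 8²/6² = -24.2 eV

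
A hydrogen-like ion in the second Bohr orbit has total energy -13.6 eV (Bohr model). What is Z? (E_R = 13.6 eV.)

2

E_n = −E_R Z²/n² ⇒ Z² = −E_n n²/E_R = 13.6 × 2² / 13.6 ≈ 4.00
Z = 2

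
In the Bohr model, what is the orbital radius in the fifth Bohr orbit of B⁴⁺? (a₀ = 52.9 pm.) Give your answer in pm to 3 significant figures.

r_n = n²a₀/Z = 5² × 52.9 / 5
    = 25 × 52.9 / 5 = 264 pm

264 pm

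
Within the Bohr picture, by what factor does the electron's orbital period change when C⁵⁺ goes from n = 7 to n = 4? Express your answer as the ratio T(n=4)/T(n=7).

64/343

T ∝ Z^-2 · n^3; with Z fixed, T ∝ n^3.
T(n=4)/T(n=7) = (4/7)^3 = 64/343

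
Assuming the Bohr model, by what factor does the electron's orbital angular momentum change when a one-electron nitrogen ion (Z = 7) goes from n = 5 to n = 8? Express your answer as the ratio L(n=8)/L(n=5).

L = nℏ depends only on n, so L ∝ n.
L(n=8)/L(n=5) = (8/5)^1 = 8/5

8/5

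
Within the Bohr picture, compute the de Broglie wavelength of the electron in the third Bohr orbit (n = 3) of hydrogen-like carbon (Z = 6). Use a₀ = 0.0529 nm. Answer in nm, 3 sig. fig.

The Bohr quantisation condition is nλ = 2πr_n.
r_n = n²a₀/Z = 0.0794 nm
λ = 2πr_n/n = 2π·0.0794/3 = 0.166 nm

0.166 nm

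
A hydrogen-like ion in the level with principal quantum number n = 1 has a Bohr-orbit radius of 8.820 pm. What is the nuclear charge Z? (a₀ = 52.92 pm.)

6

r_n = n²a₀/Z ⇒ Z = n²a₀/r = 1² × 52.92 / 8.820 ≈ 6.00
Z = 6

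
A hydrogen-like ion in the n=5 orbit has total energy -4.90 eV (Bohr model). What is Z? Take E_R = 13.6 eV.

3

E_n = −E_R Z²/n² ⇒ Z² = −E_n n²/E_R = 4.90 × 5² / 13.6 ≈ 9.01
Z = 3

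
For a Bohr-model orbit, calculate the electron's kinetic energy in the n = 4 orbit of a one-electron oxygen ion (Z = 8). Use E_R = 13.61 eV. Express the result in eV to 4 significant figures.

For a Coulomb orbit the virial theorem gives K = −E_n.
E_n = −E_R·Z²/n², so K = E_R·Z²/n² = 13.61 × 8²/4² = 54.44 eV

54.44 eV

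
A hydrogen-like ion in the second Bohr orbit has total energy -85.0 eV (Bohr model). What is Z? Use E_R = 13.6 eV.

E_n = −E_R Z²/n² ⇒ Z² = −E_n n²/E_R = 85.0 × 2² / 13.6 ≈ 25.00
Z = 5

5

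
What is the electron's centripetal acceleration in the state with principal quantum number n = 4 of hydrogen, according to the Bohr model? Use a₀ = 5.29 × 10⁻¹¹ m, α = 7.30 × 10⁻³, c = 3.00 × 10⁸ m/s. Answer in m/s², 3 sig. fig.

r = n²a₀/Z = 8.46 × 10⁻¹⁰ m, v = Zαc/n = 5.47 × 10⁵ m/s
a = v²/r = (5.47 × 10⁵)² / 8.46 × 10⁻¹⁰ = 3.54 × 10²⁰ m/s²

3.54 × 10²⁰ m/s²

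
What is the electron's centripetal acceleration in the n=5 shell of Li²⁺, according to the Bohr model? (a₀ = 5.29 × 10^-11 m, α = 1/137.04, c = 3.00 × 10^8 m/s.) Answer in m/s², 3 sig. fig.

r = n²a₀/Z = 4.41 × 10^-10 m, v = Zαc/n = 1.31 × 10^6 m/s
a = v²/r = (1.31 × 10^6)² / 4.41 × 10^-10 = 3.91 × 10^21 m/s²

3.91 × 10^21 m/s²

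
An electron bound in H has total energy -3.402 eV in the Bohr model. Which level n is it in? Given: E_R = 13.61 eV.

E_n = −E_R Z²/n² ⇒ n² = E_R Z²/(−E_n) = 13.61 × 1² / 3.402 ≈ 4.00
n = 2

2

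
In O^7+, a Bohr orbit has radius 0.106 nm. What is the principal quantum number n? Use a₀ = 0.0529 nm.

4

r_n = n²a₀/Z ⇒ n² = rZ/a₀ = 0.106 × 8 / 0.0529 ≈ 16.03
n = 4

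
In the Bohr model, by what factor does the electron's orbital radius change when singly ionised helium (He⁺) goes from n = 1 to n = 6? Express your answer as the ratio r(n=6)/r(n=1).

36

r ∝ Z^-1 · n^2; with Z fixed, r ∝ n^2.
r(n=6)/r(n=1) = (6/1)^2 = 36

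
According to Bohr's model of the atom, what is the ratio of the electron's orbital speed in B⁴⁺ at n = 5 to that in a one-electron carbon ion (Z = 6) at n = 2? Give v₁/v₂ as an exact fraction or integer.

1/3

v ∝ Z^1 · n^-1
v₁/v₂ = (5/6)^1 · (5/2)^-1 = 1/3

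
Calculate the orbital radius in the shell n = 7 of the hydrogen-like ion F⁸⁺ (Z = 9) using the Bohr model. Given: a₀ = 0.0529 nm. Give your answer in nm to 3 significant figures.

0.288 nm

r_n = n²a₀/Z = 7² × 0.0529 / 9
    = 49 × 0.0529 / 9 = 0.288 nm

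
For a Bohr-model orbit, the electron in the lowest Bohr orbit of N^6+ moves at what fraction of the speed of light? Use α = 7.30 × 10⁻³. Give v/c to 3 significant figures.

0.0511

v_n = Zαc/n, so v/c = Zα/n = 7 × 0.00730 / 1 = 0.0511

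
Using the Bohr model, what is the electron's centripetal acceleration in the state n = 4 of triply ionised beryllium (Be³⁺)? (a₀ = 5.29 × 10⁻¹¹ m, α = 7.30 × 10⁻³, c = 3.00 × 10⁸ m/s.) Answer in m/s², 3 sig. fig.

r = n²a₀/Z = 2.12 × 10⁻¹⁰ m, v = Zαc/n = 2.19 × 10⁶ m/s
a = v²/r = (2.19 × 10⁶)² / 2.12 × 10⁻¹⁰ = 2.27 × 10²² m/s²

2.27 × 10²² m/s²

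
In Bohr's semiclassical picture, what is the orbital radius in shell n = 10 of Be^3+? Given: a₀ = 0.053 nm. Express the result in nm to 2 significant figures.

1.3 nm

r_n = n²a₀/Z = 10² × 0.053 / 4
    = 100 × 0.053 / 4 = 1.3 nm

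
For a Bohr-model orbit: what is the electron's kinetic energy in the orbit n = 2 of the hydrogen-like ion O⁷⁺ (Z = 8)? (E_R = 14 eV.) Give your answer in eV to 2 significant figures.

220 eV

For a Coulomb orbit the virial theorem gives K = −E_n.
E_n = −E_R·Z²/n², so K = E_R·Z²/n² = 14 × 8²/2² = 220 eV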